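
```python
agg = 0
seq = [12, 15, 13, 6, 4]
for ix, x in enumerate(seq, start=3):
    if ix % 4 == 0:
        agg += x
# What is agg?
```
Trace:
  agg=0
  agg=0, ix=3, x=12
  agg=15, ix=4, x=15
  agg=15, ix=5, x=13
  agg=15, ix=6, x=6
  agg=15, ix=7, x=4

Final answer: 15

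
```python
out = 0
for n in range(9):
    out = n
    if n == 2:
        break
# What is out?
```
Trace:
  out=0
  out=0, n=0
  out=1, n=1
  out=2, n=2

Final answer: 2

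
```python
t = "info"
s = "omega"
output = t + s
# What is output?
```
Trace:
  t='info'
  t='info', s='omega'
  t='info', s='omega', output='infoomega'

Final answer: 'infoomega'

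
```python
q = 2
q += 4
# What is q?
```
Trace:
  q=2
  q=6

Final answer: 6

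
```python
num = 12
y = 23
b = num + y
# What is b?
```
Trace:
  num=12
  num=12, y=23
  num=12, y=23, b=35

Final answer: 35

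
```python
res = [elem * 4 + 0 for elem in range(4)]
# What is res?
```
Trace:
  elem=0
  elem=1
  elem=2
  elem=3
  res=[0, 4, 8, 12]

Final answer: [0, 4, 8, 12]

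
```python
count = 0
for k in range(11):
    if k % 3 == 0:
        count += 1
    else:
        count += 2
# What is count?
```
Trace:
  count=0
  count=1, k=0
  count=3, k=1
  count=5, k=2
  count=6, k=3
  count=8, k=4
  count=10, k=5
  count=11, k=6
  count=13, k=7
  count=15, k=8
  count=16, k=9
  count=18, k=10

Final answer: 18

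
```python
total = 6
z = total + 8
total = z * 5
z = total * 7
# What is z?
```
Trace:
  total=6
  total=6, z=14
  total=70, z=14
  total=70, z=490

Final answer: 490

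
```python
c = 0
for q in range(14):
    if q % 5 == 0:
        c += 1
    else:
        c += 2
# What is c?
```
Trace:
  c=0
  c=1, q=0
  c=3, q=1
  c=5, q=2
  c=7, q=3
  c=9, q=4
  c=10, q=5
  c=12, q=6
  c=14, q=7
  c=16, q=8
  c=18, q=9
  c=19, q=10
  c=21, q=11
  c=23, q=12
  c=25, q=13

Final answer: 25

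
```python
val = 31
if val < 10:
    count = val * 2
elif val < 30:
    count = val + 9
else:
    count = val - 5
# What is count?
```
Trace:
  val=31
  val=31, count=26

Final answer: 26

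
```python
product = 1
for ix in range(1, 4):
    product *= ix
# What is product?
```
Trace:
  product=1
  product=1, ix=1
  product=2, ix=2
  product=6, ix=3

Final answer: 6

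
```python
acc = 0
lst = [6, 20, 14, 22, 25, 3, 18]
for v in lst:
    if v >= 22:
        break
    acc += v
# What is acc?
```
Trace:
  acc=0
  acc=6, v=6
  acc=26, v=20
  acc=40, v=14
  acc=40, v=22

Final answer: 40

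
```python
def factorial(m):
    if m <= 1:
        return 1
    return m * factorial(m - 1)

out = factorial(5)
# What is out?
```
Call trace:
factorial(m=5)
  factorial(m=4)
    factorial(m=3)
      factorial(m=2)
        factorial(m=1)
        -> return 1
      -> return 2
    -> return 6
  -> return 24
-> return 120

Final answer: 120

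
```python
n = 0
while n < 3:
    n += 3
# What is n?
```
Trace:
  n=0
  n=3

Final answer: 3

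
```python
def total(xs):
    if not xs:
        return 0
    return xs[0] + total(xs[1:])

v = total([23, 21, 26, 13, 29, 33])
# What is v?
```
Call trace:
total(xs=[23, 21, 26, 13, 29, 33])
  total(xs=[21, 26, 13, 29, 33])
    total(xs=[26, 13, 29, 33])
      total(xs=[13, 29, 33])
        total(xs=[29, 33])
          total(xs=[33])
            total(xs=[])
            -> return 0
          -> return 33
        -> return 62
      -> return 75
    -> return 101
  -> return 122
-> return 145

Final answer: 145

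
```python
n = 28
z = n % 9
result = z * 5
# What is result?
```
Trace:
  n=28
  n=28, z=1
  n=28, z=1, result=5

Final answer: 5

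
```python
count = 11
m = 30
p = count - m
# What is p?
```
Trace:
  count=11
  count=11, m=30
  count=11, m=30, p=-19

Final answer: -19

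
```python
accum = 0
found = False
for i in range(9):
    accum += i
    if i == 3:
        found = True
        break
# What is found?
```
Trace:
  accum=0
  accum=0, found=False
  accum=0, found=False, i=0
  accum=1, found=False, i=1
  accum=3, found=False, i=2
  accum=6, found=True, i=3

Final answer: True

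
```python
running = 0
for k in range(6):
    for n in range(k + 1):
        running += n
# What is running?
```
Trace:
  running=0
  running=0, k=0, n=0
  running=0, k=1, n=0
  running=1, k=1, n=1
  running=1, k=2, n=0
  running=2, k=2, n=1
  running=4, k=2, n=2
  running=4, k=3, n=0
  running=5, k=3, n=1
  running=7, k=3, n=2
  running=10, k=3, n=3
  running=10, k=4, n=0
  running=11, k=4, n=1
  running=13, k=4, n=2
  running=16, k=4, n=3
  running=20, k=4, n=4
  running=20, k=5, n=0
  running=21, k=5, n=1
  running=23, k=5, n=2
  running=26, k=5, n=3
  running=30, k=5, n=4
  running=35, k=5, n=5

Final answer: 35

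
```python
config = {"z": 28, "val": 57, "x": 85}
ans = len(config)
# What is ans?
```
Trace:
  config={'z': 28, 'val': 57, 'x': 85}
  config={'z': 28, 'val': 57, 'x': 85}, ans=3

Final answer: 3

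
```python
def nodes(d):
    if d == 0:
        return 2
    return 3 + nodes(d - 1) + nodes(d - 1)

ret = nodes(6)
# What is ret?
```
Call trace (a repeated sub-call is expanded the first time; later identical calls just restate its return value):
nodes(d=6)
  nodes(d=5)
    nodes(d=4)
      nodes(d=3)
        nodes(d=2)
          nodes(d=1)
            nodes(d=0)
            -> return 2
            nodes(d=0)
            -> return 2
          -> return 7
          nodes(d=1) -> return 7  (same call as traced above)
        -> return 17
        nodes(d=2) -> return 17  (same call as traced above)
      -> return 37
      nodes(d=3) -> return 37  (same call as traced above)
    -> return 77
    nodes(d=4) -> return 77  (same call as traced above)
  -> return 157
  nodes(d=5) -> return 157  (same call as traced above)
-> return 317

Final answer: 317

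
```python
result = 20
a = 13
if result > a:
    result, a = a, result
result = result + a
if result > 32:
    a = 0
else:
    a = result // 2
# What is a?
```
Trace:
  result=20
  result=20, a=13
  result=13, a=20
  result=33, a=20
  result=33, a=0

Final answer: 0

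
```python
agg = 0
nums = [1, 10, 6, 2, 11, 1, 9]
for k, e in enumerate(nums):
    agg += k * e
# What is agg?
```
Trace:
  agg=0
  agg=0, k=0, e=1
  agg=10, k=1, e=10
  agg=22, k=2, e=6
  agg=28, k=3, e=2
  agg=72, k=4, e=11
  agg=77, k=5, e=1
  agg=131, k=6, e=9

Final answer: 131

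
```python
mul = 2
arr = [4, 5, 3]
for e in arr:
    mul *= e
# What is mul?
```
Trace:
  mul=2
  mul=8, e=4
  mul=40, e=5
  mul=120, e=3

Final answer: 120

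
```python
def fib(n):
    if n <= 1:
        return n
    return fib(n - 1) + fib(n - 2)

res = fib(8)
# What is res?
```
Call trace (a repeated sub-call is expanded the first time; later identical calls just restate its return value):
fib(n=8)
  fib(n=7)
    fib(n=6)
      fib(n=5)
        fib(n=4)
          fib(n=3)
            fib(n=2)
              fib(n=1)
              -> return 1
              fib(n=0)
              -> return 0
            -> return 1
            fib(n=1)
            -> return 1
          -> return 2
          fib(n=2) -> return 1  (same call as traced above)
        -> return 3
        fib(n=3) -> return 2  (same call as traced above)
      -> return 5
      fib(n=4) -> return 3  (same call as traced above)
    -> return 8
    fib(n=5) -> return 5  (same call as traced above)
  -> return 13
  fib(n=6) -> return 8  (same call as traced above)
-> return 21

Final answer: 21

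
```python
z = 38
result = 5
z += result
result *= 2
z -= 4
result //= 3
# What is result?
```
Trace:
  z=38
  z=38, result=5
  z=43, result=5
  z=43, result=10
  z=39, result=10
  z=39, result=3

Final answer: 3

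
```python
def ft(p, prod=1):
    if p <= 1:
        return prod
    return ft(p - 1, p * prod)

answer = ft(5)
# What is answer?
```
Call trace:
ft(p=5, prod=1)
  ft(p=4, prod=5)
    ft(p=3, prod=20)
      ft(p=2, prod=60)
        ft(p=1, prod=120)
        -> return 120
      -> return 120
    -> return 120
  -> return 120
-> return 120

Final answer: 120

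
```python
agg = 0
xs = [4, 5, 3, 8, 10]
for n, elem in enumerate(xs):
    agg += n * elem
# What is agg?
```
Trace:
  agg=0
  agg=0, n=0, elem=4
  agg=5, n=1, elem=5
  agg=11, n=2, elem=3
  agg=35, n=3, elem=8
  agg=75, n=4, elem=10

Final answer: 75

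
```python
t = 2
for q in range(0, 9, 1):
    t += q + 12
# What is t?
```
Trace:
  t=2
  t=14, q=0
  t=27, q=1
  t=41, q=2
  t=56, q=3
  t=72, q=4
  t=89, q=5
  t=107, q=6
  t=126, q=7
  t=146, q=8

Final answer: 146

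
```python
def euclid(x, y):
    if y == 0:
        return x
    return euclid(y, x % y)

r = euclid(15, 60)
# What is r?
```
Call trace:
euclid(x=15, y=60)
  euclid(x=60, y=15)
    euclid(x=15, y=0)
    -> return 15
  -> return 15
-> return 15

Final answer: 15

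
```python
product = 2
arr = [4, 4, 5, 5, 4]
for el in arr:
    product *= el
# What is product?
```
Trace:
  product=2
  product=8, el=4
  product=32, el=4
  product=160, el=5
  product=800, el=5
  product=3200, el=4

Final answer: 3200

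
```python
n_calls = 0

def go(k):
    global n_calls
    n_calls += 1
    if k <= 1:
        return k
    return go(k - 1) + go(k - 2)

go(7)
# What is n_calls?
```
Call trace (a repeated sub-call is expanded the first time; later identical calls just restate its return value):
go(k=7)
  go(k=6)
    go(k=5)
      go(k=4)
        go(k=3)
          go(k=2)
            go(k=1)
            -> return 1
            go(k=0)
            -> return 0
          -> return 1
          go(k=1)
          -> return 1
        -> return 2
        go(k=2) -> return 1  (same call as traced above)
      -> return 3
      go(k=3) -> return 2  (same call as traced above)
    -> return 5
    go(k=4) -> return 3  (same call as traced above)
  -> return 8
  go(k=5) -> return 5  (same call as traced above)
-> return 13

n_calls is incremented once per call, so count the calls in each subtree. Let C(k) = number of calls made by go(k).
C(0) = C(1) = 1 (base case, no recursion); C(k) = 1 + C(k - 1) + C(k - 2) otherwise.
C(2) = 1 + C(1) + C(0) = 1 + 1 + 1 = 3
C(3) = 1 + C(2) + C(1) = 1 + 3 + 1 = 5
C(4) = 1 + C(3) + C(2) = 1 + 5 + 3 = 9
C(5) = 1 + C(4) + C(3) = 1 + 9 + 5 = 15
C(6) = 1 + C(5) + C(4) = 1 + 15 + 9 = 25
C(7) = 1 + C(6) + C(5) = 1 + 25 + 15 = 41
n_calls = C(7) = 41

Final answer: 41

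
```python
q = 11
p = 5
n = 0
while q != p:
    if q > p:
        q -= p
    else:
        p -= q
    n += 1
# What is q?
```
Trace:
  q=11
  q=11, p=5
  q=11, p=5, n=0
  q=6, p=5, n=1
  q=1, p=5, n=2
  q=1, p=4, n=3
  q=1, p=3, n=4
  q=1, p=2, n=5
  q=1, p=1, n=6

Final answer: 1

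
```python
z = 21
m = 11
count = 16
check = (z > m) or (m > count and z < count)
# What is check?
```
Trace:
  z=21
  z=21, m=11
  z=21, m=11, count=16
  z=21, m=11, count=16, check=True

Final answer: True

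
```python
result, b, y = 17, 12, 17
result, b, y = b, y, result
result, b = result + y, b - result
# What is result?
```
Trace:
  result=17, b=12, y=17
  result=12, b=17, y=17
  result=29, b=5, y=17

Final answer: 29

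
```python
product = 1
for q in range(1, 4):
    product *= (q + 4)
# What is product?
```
Trace:
  product=1
  product=5, q=1
  product=30, q=2
  product=210, q=3

Final answer: 210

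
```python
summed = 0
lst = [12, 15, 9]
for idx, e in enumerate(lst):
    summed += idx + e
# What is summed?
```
Trace:
  summed=0
  summed=12, idx=0, e=12
  summed=28, idx=1, e=15
  summed=39, idx=2, e=9

Final answer: 39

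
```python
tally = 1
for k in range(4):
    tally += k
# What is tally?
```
Trace:
  tally=1
  tally=1, k=0
  tally=2, k=1
  tally=4, k=2
  tally=7, k=3

Final answer: 7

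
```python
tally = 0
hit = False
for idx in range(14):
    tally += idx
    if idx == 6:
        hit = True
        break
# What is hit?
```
Trace:
  tally=0
  tally=0, hit=False
  tally=0, hit=False, idx=0
  tally=1, hit=False, idx=1
  tally=3, hit=False, idx=2
  tally=6, hit=False, idx=3
  tally=10, hit=False, idx=4
  tally=15, hit=False, idx=5
  tally=21, hit=True, idx=6

Final answer: True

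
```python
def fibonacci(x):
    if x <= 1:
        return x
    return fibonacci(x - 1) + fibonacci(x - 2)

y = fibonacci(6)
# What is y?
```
Call trace (a repeated sub-call is expanded the first time; later identical calls just restate its return value):
fibonacci(x=6)
  fibonacci(x=5)
    fibonacci(x=4)
      fibonacci(x=3)
        fibonacci(x=2)
          fibonacci(x=1)
          -> return 1
          fibonacci(x=0)
          -> return 0
        -> return 1
        fibonacci(x=1)
        -> return 1
      -> return 2
      fibonacci(x=2) -> return 1  (same call as traced above)
    -> return 3
    fibonacci(x=3) -> return 2  (same call as traced above)
  -> return 5
  fibonacci(x=4) -> return 3  (same call as traced above)
-> return 8

Final answer: 8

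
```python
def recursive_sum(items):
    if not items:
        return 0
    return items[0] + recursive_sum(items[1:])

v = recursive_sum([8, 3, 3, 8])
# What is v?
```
Call trace:
recursive_sum(items=[8, 3, 3, 8])
  recursive_sum(items=[3, 3, 8])
    recursive_sum(items=[3, 8])
      recursive_sum(items=[8])
        recursive_sum(items=[])
        -> return 0
      -> return 8
    -> return 11
  -> return 14
-> return 22

Final answer: 22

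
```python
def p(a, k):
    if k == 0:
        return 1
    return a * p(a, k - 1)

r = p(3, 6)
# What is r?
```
Call trace:
p(a=3, k=6)
  p(a=3, k=5)
    p(a=3, k=4)
      p(a=3, k=3)
        p(a=3, k=2)
          p(a=3, k=1)
            p(a=3, k=0)
            -> return 1
          -> return 3
        -> return 9
      -> return 27
    -> return 81
  -> return 243
-> return 729

Final answer: 729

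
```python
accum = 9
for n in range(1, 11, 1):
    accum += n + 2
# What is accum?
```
Trace:
  accum=9
  accum=12, n=1
  accum=16, n=2
  accum=21, n=3
  accum=27, n=4
  accum=34, n=5
  accum=42, n=6
  accum=51, n=7
  accum=61, n=8
  accum=72, n=9
  accum=84, n=10

Final answer: 84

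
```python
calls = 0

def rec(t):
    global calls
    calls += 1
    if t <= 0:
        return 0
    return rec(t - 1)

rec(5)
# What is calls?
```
Call trace:
rec(t=5)
  rec(t=4)
    rec(t=3)
      rec(t=2)
        rec(t=1)
          rec(t=0)
          -> return 0
        -> return 0
      -> return 0
    -> return 0
  -> return 0
-> return 0

calls is incremented once per call. rec is entered once for each t = 5, 4, 3, 2, 1, 0 (the t <= 0 call returns without recursing), i.e. 5 + 1 calls.
calls = 6

Final answer: 6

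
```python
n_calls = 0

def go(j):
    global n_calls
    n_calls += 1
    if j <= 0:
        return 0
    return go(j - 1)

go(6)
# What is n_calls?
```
Call trace:
go(j=6)
  go(j=5)
    go(j=4)
      go(j=3)
        go(j=2)
          go(j=1)
            go(j=0)
            -> return 0
          -> return 0
        -> return 0
      -> return 0
    -> return 0
  -> return 0
-> return 0

n_calls is incremented once per call. go is entered once for each j = 6, 5, 4, 3, 2, 1, 0 (the j <= 0 call returns without recursing), i.e. 6 + 1 calls.
n_calls = 7

Final answer: 7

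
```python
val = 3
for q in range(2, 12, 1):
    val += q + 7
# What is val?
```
Trace:
  val=3
  val=12, q=2
  val=22, q=3
  val=33, q=4
  val=45, q=5
  val=58, q=6
  val=72, q=7
  val=87, q=8
  val=103, q=9
  val=120, q=10
  val=138, q=11

Final answer: 138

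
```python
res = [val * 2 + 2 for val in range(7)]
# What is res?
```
Trace:
  val=0
  val=1
  val=2
  val=3
  val=4
  val=5
  val=6
  res=[2, 4, 6, 8, 10, 12, 14]

Final answer: [2, 4, 6, 8, 10, 12, 14]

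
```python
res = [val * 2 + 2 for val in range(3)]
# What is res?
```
Trace:
  val=0
  val=1
  val=2
  res=[2, 4, 6]

Final answer: [2, 4, 6]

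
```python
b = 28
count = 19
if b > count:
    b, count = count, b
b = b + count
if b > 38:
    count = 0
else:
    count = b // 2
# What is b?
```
Trace:
  b=28
  b=28, count=19
  b=19, count=28
  b=47, count=28
  b=47, count=0

Final answer: 47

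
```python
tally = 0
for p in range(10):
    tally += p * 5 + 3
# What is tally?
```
Trace:
  tally=0
  tally=3, p=0
  tally=11, p=1
  tally=24, p=2
  tally=42, p=3
  tally=65, p=4
  tally=93, p=5
  tally=126, p=6
  tally=164, p=7
  tally=207, p=8
  tally=255, p=9

Final answer: 255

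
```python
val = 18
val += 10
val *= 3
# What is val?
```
Trace:
  val=18
  val=28
  val=84

Final answer: 84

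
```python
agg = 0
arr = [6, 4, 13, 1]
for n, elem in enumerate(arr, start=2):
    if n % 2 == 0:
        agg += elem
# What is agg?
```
Trace:
  agg=0
  agg=6, n=2, elem=6
  agg=6, n=3, elem=4
  agg=19, n=4, elem=13
  agg=19, n=5, elem=1

Final answer: 19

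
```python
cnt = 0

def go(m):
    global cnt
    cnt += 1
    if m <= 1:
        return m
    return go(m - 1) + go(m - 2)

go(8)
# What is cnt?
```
Call trace (a repeated sub-call is expanded the first time; later identical calls just restate its return value):
go(m=8)
  go(m=7)
    go(m=6)
      go(m=5)
        go(m=4)
          go(m=3)
            go(m=2)
              go(m=1)
              -> return 1
              go(m=0)
              -> return 0
            -> return 1
            go(m=1)
            -> return 1
          -> return 2
          go(m=2) -> return 1  (same call as traced above)
        -> return 3
        go(m=3) -> return 2  (same call as traced above)
      -> return 5
      go(m=4) -> return 3  (same call as traced above)
    -> return 8
    go(m=5) -> return 5  (same call as traced above)
  -> return 13
  go(m=6) -> return 8  (same call as traced above)
-> return 21

cnt is incremented once per call, so count the calls in each subtree. Let C(m) = number of calls made by go(m).
C(0) = C(1) = 1 (base case, no recursion); C(m) = 1 + C(m - 1) + C(m - 2) otherwise.
C(2) = 1 + C(1) + C(0) = 1 + 1 + 1 = 3
C(3) = 1 + C(2) + C(1) = 1 + 3 + 1 = 5
C(4) = 1 + C(3) + C(2) = 1 + 5 + 3 = 9
C(5) = 1 + C(4) + C(3) = 1 + 9 + 5 = 15
C(6) = 1 + C(5) + C(4) = 1 + 15 + 9 = 25
C(7) = 1 + C(6) + C(5) = 1 + 25 + 15 = 41
C(8) = 1 + C(7) + C(6) = 1 + 41 + 25 = 67
cnt = C(8) = 67

Final answer: 67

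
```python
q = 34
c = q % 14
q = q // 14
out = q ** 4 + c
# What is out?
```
Trace:
  q=34
  q=34, c=6
  q=2, c=6
  q=2, c=6, out=22

Final answer: 22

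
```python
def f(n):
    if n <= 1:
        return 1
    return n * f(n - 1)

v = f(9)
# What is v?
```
Call trace:
f(n=9)
  f(n=8)
    f(n=7)
      f(n=6)
        f(n=5)
          f(n=4)
            f(n=3)
              f(n=2)
                f(n=1)
                -> return 1
              -> return 2
            -> return 6
          -> return 24
        -> return 120
      -> return 720
    -> return 5040
  -> return 40320
-> return 362880

Final answer: 362880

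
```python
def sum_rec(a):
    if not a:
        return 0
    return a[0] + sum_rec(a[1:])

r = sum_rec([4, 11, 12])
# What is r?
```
Call trace:
sum_rec(a=[4, 11, 12])
  sum_rec(a=[11, 12])
    sum_rec(a=[12])
      sum_rec(a=[])
      -> return 0
    -> return 12
  -> return 23
-> return 27

Final answer: 27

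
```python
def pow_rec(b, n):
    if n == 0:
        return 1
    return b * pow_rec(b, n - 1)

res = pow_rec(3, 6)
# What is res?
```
Call trace:
pow_rec(b=3, n=6)
  pow_rec(b=3, n=5)
    pow_rec(b=3, n=4)
      pow_rec(b=3, n=3)
        pow_rec(b=3, n=2)
          pow_rec(b=3, n=1)
            pow_rec(b=3, n=0)
            -> return 1
          -> return 3
        -> return 9
      -> return 27
    -> return 81
  -> return 243
-> return 729

Final answer: 729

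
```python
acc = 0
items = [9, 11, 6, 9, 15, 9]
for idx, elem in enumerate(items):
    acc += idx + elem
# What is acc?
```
Trace:
  acc=0
  acc=9, idx=0, elem=9
  acc=21, idx=1, elem=11
  acc=29, idx=2, elem=6
  acc=41, idx=3, elem=9
  acc=60, idx=4, elem=15
  acc=74, idx=5, elem=9

Final answer: 74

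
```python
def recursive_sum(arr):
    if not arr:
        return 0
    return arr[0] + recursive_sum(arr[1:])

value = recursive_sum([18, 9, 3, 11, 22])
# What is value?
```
Call trace:
recursive_sum(arr=[18, 9, 3, 11, 22])
  recursive_sum(arr=[9, 3, 11, 22])
    recursive_sum(arr=[3, 11, 22])
      recursive_sum(arr=[11, 22])
        recursive_sum(arr=[22])
          recursive_sum(arr=[])
          -> return 0
        -> return 22
      -> return 33
    -> return 36
  -> return 45
-> return 63

Final answer: 63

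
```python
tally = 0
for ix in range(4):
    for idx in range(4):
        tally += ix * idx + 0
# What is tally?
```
Trace:
  tally=0
  tally=0, ix=0, idx=0
  tally=0, ix=0, idx=1
  tally=0, ix=0, idx=2
  tally=0, ix=0, idx=3
  tally=0, ix=1, idx=0
  tally=1, ix=1, idx=1
  tally=3, ix=1, idx=2
  tally=6, ix=1, idx=3
  tally=6, ix=2, idx=0
  tally=8, ix=2, idx=1
  tally=12, ix=2, idx=2
  tally=18, ix=2, idx=3
  tally=18, ix=3, idx=0
  tally=21, ix=3, idx=1
  tally=27, ix=3, idx=2
  tally=36, ix=3, idx=3

Final answer: 36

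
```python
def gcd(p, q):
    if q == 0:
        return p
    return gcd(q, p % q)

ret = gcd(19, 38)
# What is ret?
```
Call trace:
gcd(p=19, q=38)
  gcd(p=38, q=19)
    gcd(p=19, q=0)
    -> return 19
  -> return 19
-> return 19

Final answer: 19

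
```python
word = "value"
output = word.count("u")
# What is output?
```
Trace:
  word='value'
  word='value', output=1

Final answer: 1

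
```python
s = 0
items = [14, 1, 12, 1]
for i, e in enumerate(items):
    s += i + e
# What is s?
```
Trace:
  s=0
  s=14, i=0, e=14
  s=16, i=1, e=1
  s=30, i=2, e=12
  s=34, i=3, e=1

Final answer: 34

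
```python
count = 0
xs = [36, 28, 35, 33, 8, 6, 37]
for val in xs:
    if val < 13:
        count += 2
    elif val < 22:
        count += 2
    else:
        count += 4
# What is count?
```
Trace:
  count=0
  count=4, val=36
  count=8, val=28
  count=12, val=35
  count=16, val=33
  count=18, val=8
  count=20, val=6
  count=24, val=37

Final answer: 24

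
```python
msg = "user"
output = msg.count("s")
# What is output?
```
Trace:
  msg='user'
  msg='user', output=1

Final answer: 1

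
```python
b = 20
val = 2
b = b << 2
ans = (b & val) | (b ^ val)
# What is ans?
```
Trace:
  b=20
  b=20, val=2
  b=80, val=2
  b=80, val=2, ans=82

Final answer: 82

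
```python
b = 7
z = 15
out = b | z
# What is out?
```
Trace:
  b=7
  b=7, z=15
  b=7, z=15, out=15

Final answer: 15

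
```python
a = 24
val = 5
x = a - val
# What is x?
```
Trace:
  a=24
  a=24, val=5
  a=24, val=5, x=19

Final answer: 19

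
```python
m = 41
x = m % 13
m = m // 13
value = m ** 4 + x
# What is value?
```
Trace:
  m=41
  m=41, x=2
  m=3, x=2
  m=3, x=2, value=83

Final answer: 83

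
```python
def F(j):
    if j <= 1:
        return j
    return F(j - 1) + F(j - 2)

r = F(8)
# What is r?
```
Call trace (a repeated sub-call is expanded the first time; later identical calls just restate its return value):
F(j=8)
  F(j=7)
    F(j=6)
      F(j=5)
        F(j=4)
          F(j=3)
            F(j=2)
              F(j=1)
              -> return 1
              F(j=0)
              -> return 0
            -> return 1
            F(j=1)
            -> return 1
          -> return 2
          F(j=2) -> return 1  (same call as traced above)
        -> return 3
        F(j=3) -> return 2  (same call as traced above)
      -> return 5
      F(j=4) -> return 3  (same call as traced above)
    -> return 8
    F(j=5) -> return 5  (same call as traced above)
  -> return 13
  F(j=6) -> return 8  (same call as traced above)
-> return 21

Final answer: 21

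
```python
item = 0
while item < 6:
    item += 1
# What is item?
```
Trace:
  item=0
  item=1
  item=2
  item=3
  item=4
  item=5
  item=6

Final answer: 6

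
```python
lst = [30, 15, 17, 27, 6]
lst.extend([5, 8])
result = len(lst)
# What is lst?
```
Trace:
  lst=[30, 15, 17, 27, 6]
  lst=[30, 15, 17, 27, 6, 5, 8]
  lst=[30, 15, 17, 27, 6, 5, 8], result=7

Final answer: [30, 15, 17, 27, 6, 5, 8]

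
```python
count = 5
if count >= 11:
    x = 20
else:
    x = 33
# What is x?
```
Trace:
  count=5
  count=5, x=33

Final answer: 33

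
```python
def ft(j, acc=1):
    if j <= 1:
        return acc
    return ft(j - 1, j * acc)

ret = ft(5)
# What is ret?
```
Call trace:
ft(j=5, acc=1)
  ft(j=4, acc=5)
    ft(j=3, acc=20)
      ft(j=2, acc=60)
        ft(j=1, acc=120)
        -> return 120
      -> return 120
    -> return 120
  -> return 120
-> return 120

Final answer: 120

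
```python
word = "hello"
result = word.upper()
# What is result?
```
Trace:
  word='hello'
  word='hello', result='HELLO'

Final answer: 'HELLO'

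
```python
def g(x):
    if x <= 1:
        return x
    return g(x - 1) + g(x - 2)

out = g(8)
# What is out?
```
Call trace (a repeated sub-call is expanded the first time; later identical calls just restate its return value):
g(x=8)
  g(x=7)
    g(x=6)
      g(x=5)
        g(x=4)
          g(x=3)
            g(x=2)
              g(x=1)
              -> return 1
              g(x=0)
              -> return 0
            -> return 1
            g(x=1)
            -> return 1
          -> return 2
          g(x=2) -> return 1  (same call as traced above)
        -> return 3
        g(x=3) -> return 2  (same call as traced above)
      -> return 5
      g(x=4) -> return 3  (same call as traced above)
    -> return 8
    g(x=5) -> return 5  (same call as traced above)
  -> return 13
  g(x=6) -> return 8  (same call as traced above)
-> return 21

Final answer: 21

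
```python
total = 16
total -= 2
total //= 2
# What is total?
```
Trace:
  total=16
  total=14
  total=7

Final answer: 7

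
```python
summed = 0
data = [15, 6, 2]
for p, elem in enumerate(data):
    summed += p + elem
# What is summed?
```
Trace:
  summed=0
  summed=15, p=0, elem=15
  summed=22, p=1, elem=6
  summed=26, p=2, elem=2

Final answer: 26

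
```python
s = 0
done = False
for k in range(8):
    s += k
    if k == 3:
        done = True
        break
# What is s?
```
Trace:
  s=0
  s=0, done=False
  s=0, done=False, k=0
  s=1, done=False, k=1
  s=3, done=False, k=2
  s=6, done=True, k=3

Final answer: 6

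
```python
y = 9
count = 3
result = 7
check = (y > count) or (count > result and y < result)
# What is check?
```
Trace:
  y=9
  y=9, count=3
  y=9, count=3, result=7
  y=9, count=3, result=7, check=True

Final answer: True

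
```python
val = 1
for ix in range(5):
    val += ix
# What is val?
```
Trace:
  val=1
  val=1, ix=0
  val=2, ix=1
  val=4, ix=2
  val=7, ix=3
  val=11, ix=4

Final answer: 11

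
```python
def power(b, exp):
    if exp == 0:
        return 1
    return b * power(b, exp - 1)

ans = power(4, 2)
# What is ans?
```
Call trace:
power(b=4, exp=2)
  power(b=4, exp=1)
    power(b=4, exp=0)
    -> return 1
  -> return 4
-> return 16

Final answer: 16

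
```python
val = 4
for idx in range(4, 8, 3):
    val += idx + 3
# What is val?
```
Trace:
  val=4
  val=11, idx=4
  val=21, idx=7

Final answer: 21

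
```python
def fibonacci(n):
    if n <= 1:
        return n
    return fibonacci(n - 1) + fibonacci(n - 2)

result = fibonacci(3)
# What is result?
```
Call trace:
fibonacci(n=3)
  fibonacci(n=2)
    fibonacci(n=1)
    -> return 1
    fibonacci(n=0)
    -> return 0
  -> return 1
  fibonacci(n=1)
  -> return 1
-> return 2

Final answer: 2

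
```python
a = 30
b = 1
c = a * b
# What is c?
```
Trace:
  a=30
  a=30, b=1
  a=30, b=1, c=30

Final answer: 30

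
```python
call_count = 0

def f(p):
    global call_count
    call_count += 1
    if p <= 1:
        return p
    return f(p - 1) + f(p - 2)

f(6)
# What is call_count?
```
Call trace (a repeated sub-call is expanded the first time; later identical calls just restate its return value):
f(p=6)
  f(p=5)
    f(p=4)
      f(p=3)
        f(p=2)
          f(p=1)
          -> return 1
          f(p=0)
          -> return 0
        -> return 1
        f(p=1)
        -> return 1
      -> return 2
      f(p=2) -> return 1  (same call as traced above)
    -> return 3
    f(p=3) -> return 2  (same call as traced above)
  -> return 5
  f(p=4) -> return 3  (same call as traced above)
-> return 8

call_count is incremented once per call, so count the calls in each subtree. Let C(p) = number of calls made by f(p).
C(0) = C(1) = 1 (base case, no recursion); C(p) = 1 + C(p - 1) + C(p - 2) otherwise.
C(2) = 1 + C(1) + C(0) = 1 + 1 + 1 = 3
C(3) = 1 + C(2) + C(1) = 1 + 3 + 1 = 5
C(4) = 1 + C(3) + C(2) = 1 + 5 + 3 = 9
C(5) = 1 + C(4) + C(3) = 1 + 9 + 5 = 15
C(6) = 1 + C(5) + C(4) = 1 + 15 + 9 = 25
call_count = C(6) = 25

Final answer: 25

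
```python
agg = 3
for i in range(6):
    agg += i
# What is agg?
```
Trace:
  agg=3
  agg=3, i=0
  agg=4, i=1
  agg=6, i=2
  agg=9, i=3
  agg=13, i=4
  agg=18, i=5

Final answer: 18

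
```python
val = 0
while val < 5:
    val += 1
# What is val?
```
Trace:
  val=0
  val=1
  val=2
  val=3
  val=4
  val=5

Final answer: 5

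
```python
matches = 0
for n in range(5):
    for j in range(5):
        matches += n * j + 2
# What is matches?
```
Trace:
  matches=0
  matches=2, n=0, j=0
  matches=4, n=0, j=1
  matches=6, n=0, j=2
  matches=8, n=0, j=3
  matches=10, n=0, j=4
  matches=12, n=1, j=0
  matches=15, n=1, j=1
  matches=19, n=1, j=2
  matches=24, n=1, j=3
  matches=30, n=1, j=4
  matches=32, n=2, j=0
  matches=36, n=2, j=1
  matches=42, n=2, j=2
  matches=50, n=2, j=3
  matches=60, n=2, j=4
  matches=62, n=3, j=0
  matches=67, n=3, j=1
  matches=75, n=3, j=2
  matches=86, n=3, j=3
  matches=100, n=3, j=4
  matches=102, n=4, j=0
  matches=108, n=4, j=1
  matches=118, n=4, j=2
  matches=132, n=4, j=3
  matches=150, n=4, j=4

Final answer: 150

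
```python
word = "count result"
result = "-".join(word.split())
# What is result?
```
Trace:
  word='count result'
  word='count result', result='count-result'

Final answer: 'count-result'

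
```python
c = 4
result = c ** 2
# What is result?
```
Trace:
  c=4
  c=4, result=16

Final answer: 16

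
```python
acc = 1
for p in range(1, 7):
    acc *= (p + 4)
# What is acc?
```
Trace:
  acc=1
  acc=5, p=1
  acc=30, p=2
  acc=210, p=3
  acc=1680, p=4
  acc=15120, p=5
  acc=151200, p=6

Final answer: 151200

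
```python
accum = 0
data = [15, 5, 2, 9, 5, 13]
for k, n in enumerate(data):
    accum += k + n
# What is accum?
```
Trace:
  accum=0
  accum=15, k=0, n=15
  accum=21, k=1, n=5
  accum=25, k=2, n=2
  accum=37, k=3, n=9
  accum=46, k=4, n=5
  accum=64, k=5, n=13

Final answer: 64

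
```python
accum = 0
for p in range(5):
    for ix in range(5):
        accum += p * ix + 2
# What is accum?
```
Trace:
  accum=0
  accum=2, p=0, ix=0
  accum=4, p=0, ix=1
  accum=6, p=0, ix=2
  accum=8, p=0, ix=3
  accum=10, p=0, ix=4
  accum=12, p=1, ix=0
  accum=15, p=1, ix=1
  accum=19, p=1, ix=2
  accum=24, p=1, ix=3
  accum=30, p=1, ix=4
  accum=32, p=2, ix=0
  accum=36, p=2, ix=1
  accum=42, p=2, ix=2
  accum=50, p=2, ix=3
  accum=60, p=2, ix=4
  accum=62, p=3, ix=0
  accum=67, p=3, ix=1
  accum=75, p=3, ix=2
  accum=86, p=3, ix=3
  accum=100, p=3, ix=4
  accum=102, p=4, ix=0
  accum=108, p=4, ix=1
  accum=118, p=4, ix=2
  accum=132, p=4, ix=3
  accum=150, p=4, ix=4

Final answer: 150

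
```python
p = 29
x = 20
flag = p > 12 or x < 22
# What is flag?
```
Trace:
  p=29
  p=29, x=20
  p=29, x=20, flag=True

Final answer: True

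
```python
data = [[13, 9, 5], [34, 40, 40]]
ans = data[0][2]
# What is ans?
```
Trace:
  data=[[13, 9, 5], [34, 40, 40]]
  data=[[13, 9, 5], [34, 40, 40]], ans=5

Final answer: 5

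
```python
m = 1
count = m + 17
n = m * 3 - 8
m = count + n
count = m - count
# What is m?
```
Trace:
  m=1
  m=1, count=18
  m=1, count=18, n=-5
  m=13, count=18, n=-5
  m=13, count=-5, n=-5

Final answer: 13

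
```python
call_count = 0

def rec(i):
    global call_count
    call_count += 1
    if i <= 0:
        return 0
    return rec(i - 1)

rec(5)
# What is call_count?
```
Call trace:
rec(i=5)
  rec(i=4)
    rec(i=3)
      rec(i=2)
        rec(i=1)
          rec(i=0)
          -> return 0
        -> return 0
      -> return 0
    -> return 0
  -> return 0
-> return 0

call_count is incremented once per call. rec is entered once for each i = 5, 4, 3, 2, 1, 0 (the i <= 0 call returns without recursing), i.e. 5 + 1 calls.
call_count = 6

Final answer: 6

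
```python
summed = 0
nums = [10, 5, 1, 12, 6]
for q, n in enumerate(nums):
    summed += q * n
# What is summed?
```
Trace:
  summed=0
  summed=0, q=0, n=10
  summed=5, q=1, n=5
  summed=7, q=2, n=1
  summed=43, q=3, n=12
  summed=67, q=4, n=6

Final answer: 67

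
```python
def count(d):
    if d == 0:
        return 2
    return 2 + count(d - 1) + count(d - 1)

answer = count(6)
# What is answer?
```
Call trace (a repeated sub-call is expanded the first time; later identical calls just restate its return value):
count(d=6)
  count(d=5)
    count(d=4)
      count(d=3)
        count(d=2)
          count(d=1)
            count(d=0)
            -> return 2
            count(d=0)
            -> return 2
          -> return 6
          count(d=1) -> return 6  (same call as traced above)
        -> return 14
        count(d=2) -> return 14  (same call as traced above)
      -> return 30
      count(d=3) -> return 30  (same call as traced above)
    -> return 62
    count(d=4) -> return 62  (same call as traced above)
  -> return 126
  count(d=5) -> return 126  (same call as traced above)
-> return 254

Final answer: 254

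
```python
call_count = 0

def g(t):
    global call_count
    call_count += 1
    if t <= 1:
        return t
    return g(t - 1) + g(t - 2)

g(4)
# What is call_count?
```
Call trace (a repeated sub-call is expanded the first time; later identical calls just restate its return value):
g(t=4)
  g(t=3)
    g(t=2)
      g(t=1)
      -> return 1
      g(t=0)
      -> return 0
    -> return 1
    g(t=1)
    -> return 1
  -> return 2
  g(t=2) -> return 1  (same call as traced above)
-> return 3

call_count is incremented once per call, so count the calls in each subtree. Let C(t) = number of calls made by g(t).
C(0) = C(1) = 1 (base case, no recursion); C(t) = 1 + C(t - 1) + C(t - 2) otherwise.
C(2) = 1 + C(1) + C(0) = 1 + 1 + 1 = 3
C(3) = 1 + C(2) + C(1) = 1 + 3 + 1 = 5
C(4) = 1 + C(3) + C(2) = 1 + 5 + 3 = 9
call_count = C(4) = 9

Final answer: 9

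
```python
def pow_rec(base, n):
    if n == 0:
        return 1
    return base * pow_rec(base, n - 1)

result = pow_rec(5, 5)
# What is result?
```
Call trace:
pow_rec(base=5, n=5)
  pow_rec(base=5, n=4)
    pow_rec(base=5, n=3)
      pow_rec(base=5, n=2)
        pow_rec(base=5, n=1)
          pow_rec(base=5, n=0)
          -> return 1
        -> return 5
      -> return 25
    -> return 125
  -> return 625
-> return 3125

Final answer: 3125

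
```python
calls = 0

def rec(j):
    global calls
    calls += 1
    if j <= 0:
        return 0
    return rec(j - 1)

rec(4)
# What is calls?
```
Call trace:
rec(j=4)
  rec(j=3)
    rec(j=2)
      rec(j=1)
        rec(j=0)
        -> return 0
      -> return 0
    -> return 0
  -> return 0
-> return 0

calls is incremented once per call. rec is entered once for each j = 4, 3, 2, 1, 0 (the j <= 0 call returns without recursing), i.e. 4 + 1 calls.
calls = 5

Final answer: 5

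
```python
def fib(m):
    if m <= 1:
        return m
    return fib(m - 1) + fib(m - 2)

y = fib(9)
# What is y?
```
Call trace (a repeated sub-call is expanded the first time; later identical calls just restate its return value):
fib(m=9)
  fib(m=8)
    fib(m=7)
      fib(m=6)
        fib(m=5)
          fib(m=4)
            fib(m=3)
              fib(m=2)
                fib(m=1)
                -> return 1
                fib(m=0)
                -> return 0
              -> return 1
              fib(m=1)
              -> return 1
            -> return 2
            fib(m=2) -> return 1  (same call as traced above)
          -> return 3
          fib(m=3) -> return 2  (same call as traced above)
        -> return 5
        fib(m=4) -> return 3  (same call as traced above)
      -> return 8
      fib(m=5) -> return 5  (same call as traced above)
    -> return 13
    fib(m=6) -> return 8  (same call as traced above)
  -> return 21
  fib(m=7) -> return 13  (same call as traced above)
-> return 34

Final answer: 34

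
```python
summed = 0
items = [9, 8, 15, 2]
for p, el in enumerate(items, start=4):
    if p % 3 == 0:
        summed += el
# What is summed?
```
Trace:
  summed=0
  summed=0, p=4, el=9
  summed=0, p=5, el=8
  summed=15, p=6, el=15
  summed=15, p=7, el=2

Final answer: 15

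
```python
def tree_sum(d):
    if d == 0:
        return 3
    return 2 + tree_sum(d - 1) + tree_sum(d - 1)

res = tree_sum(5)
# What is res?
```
Call trace (a repeated sub-call is expanded the first time; later identical calls just restate its return value):
tree_sum(d=5)
  tree_sum(d=4)
    tree_sum(d=3)
      tree_sum(d=2)
        tree_sum(d=1)
          tree_sum(d=0)
          -> return 3
          tree_sum(d=0)
          -> return 3
        -> return 8
        tree_sum(d=1) -> return 8  (same call as traced above)
      -> return 18
      tree_sum(d=2) -> return 18  (same call as traced above)
    -> return 38
    tree_sum(d=3) -> return 38  (same call as traced above)
  -> return 78
  tree_sum(d=4) -> return 78  (same call as traced above)
-> return 158

Final answer: 158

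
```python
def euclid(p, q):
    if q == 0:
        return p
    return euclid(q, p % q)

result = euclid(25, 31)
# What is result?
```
Call trace:
euclid(p=25, q=31)
  euclid(p=31, q=25)
    euclid(p=25, q=6)
      euclid(p=6, q=1)
        euclid(p=1, q=0)
        -> return 1
      -> return 1
    -> return 1
  -> return 1
-> return 1

Final answer: 1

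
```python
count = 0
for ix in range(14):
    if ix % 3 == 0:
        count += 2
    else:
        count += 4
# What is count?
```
Trace:
  count=0
  count=2, ix=0
  count=6, ix=1
  count=10, ix=2
  count=12, ix=3
  count=16, ix=4
  count=20, ix=5
  count=22, ix=6
  count=26, ix=7
  count=30, ix=8
  count=32, ix=9
  count=36, ix=10
  count=40, ix=11
  count=42, ix=12
  count=46, ix=13

Final answer: 46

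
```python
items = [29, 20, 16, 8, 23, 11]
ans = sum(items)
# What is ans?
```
Trace:
  items=[29, 20, 16, 8, 23, 11]
  items=[29, 20, 16, 8, 23, 11], ans=107

Final answer: 107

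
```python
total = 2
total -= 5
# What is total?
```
Trace:
  total=2
  total=-3

Final answer: -3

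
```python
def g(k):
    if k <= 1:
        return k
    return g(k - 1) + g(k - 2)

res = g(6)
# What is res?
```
Call trace (a repeated sub-call is expanded the first time; later identical calls just restate its return value):
g(k=6)
  g(k=5)
    g(k=4)
      g(k=3)
        g(k=2)
          g(k=1)
          -> return 1
          g(k=0)
          -> return 0
        -> return 1
        g(k=1)
        -> return 1
      -> return 2
      g(k=2) -> return 1  (same call as traced above)
    -> return 3
    g(k=3) -> return 2  (same call as traced above)
  -> return 5
  g(k=4) -> return 3  (same call as traced above)
-> return 8

Final answer: 8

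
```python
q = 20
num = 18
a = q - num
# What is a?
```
Trace:
  q=20
  q=20, num=18
  q=20, num=18, a=2

Final answer: 2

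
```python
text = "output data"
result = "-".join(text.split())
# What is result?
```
Trace:
  text='output data'
  text='output data', result='output-data'

Final answer: 'output-data'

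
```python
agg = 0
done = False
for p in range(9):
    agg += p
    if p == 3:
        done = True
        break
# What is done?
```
Trace:
  agg=0
  agg=0, done=False
  agg=0, done=False, p=0
  agg=1, done=False, p=1
  agg=3, done=False, p=2
  agg=6, done=True, p=3

Final answer: True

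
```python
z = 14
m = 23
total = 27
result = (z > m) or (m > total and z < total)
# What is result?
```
Trace:
  z=14
  z=14, m=23
  z=14, m=23, total=27
  z=14, m=23, total=27, result=False

Final answer: False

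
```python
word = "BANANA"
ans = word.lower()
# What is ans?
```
Trace:
  word='BANANA'
  word='BANANA', ans='banana'

Final answer: 'banana'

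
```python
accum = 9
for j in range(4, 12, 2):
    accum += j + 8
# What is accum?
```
Trace:
  accum=9
  accum=21, j=4
  accum=35, j=6
  accum=51, j=8
  accum=69, j=10

Final answer: 69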